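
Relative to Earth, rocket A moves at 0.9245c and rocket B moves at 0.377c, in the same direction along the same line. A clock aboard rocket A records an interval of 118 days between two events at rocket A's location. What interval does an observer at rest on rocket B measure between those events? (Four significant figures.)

The velocity of rocket A relative to rocket B is (0.9245 − 0.377)c / (1 − 0.9245×0.377) = 0.84042c; relative speed 0.84042c.
γ for this relative speed: γ = 1/√(1 − 0.706306) = 1.8452.
Rocket A's interval is proper; time dilation gives Δt_B = γΔτ = 1.8452 × 118 days = 217.7 days.

217.7 days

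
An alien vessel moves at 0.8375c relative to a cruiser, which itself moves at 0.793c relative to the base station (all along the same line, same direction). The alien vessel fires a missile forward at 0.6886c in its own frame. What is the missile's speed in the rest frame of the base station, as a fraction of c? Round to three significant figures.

Compose velocities in two stages. Stage 1 (into S'): u₁ = (0.6886+0.8375)/(1+0.6886×0.8375) = 0.96791.
Stage 2 (into S): u = (0.96791+0.793)/(1+0.96791×0.793) = 0.99624, so the speed is 0.996c.

0.996c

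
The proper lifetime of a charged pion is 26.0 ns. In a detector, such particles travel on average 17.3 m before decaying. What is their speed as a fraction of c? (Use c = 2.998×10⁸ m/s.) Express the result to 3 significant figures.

0.912c

Let x = d/(cτ) = 17.30 m / (2.998×10⁸ m/s × 2.600×10^-8 s) = 2.2194. Since d = βγcτ, x = βγ = β/√(1−β²).
Solving: β² = x²/(1+x²) = 4.92574/5.92574 = 0.831245, so β = 0.912.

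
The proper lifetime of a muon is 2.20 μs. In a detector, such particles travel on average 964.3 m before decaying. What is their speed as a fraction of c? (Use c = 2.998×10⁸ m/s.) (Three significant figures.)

d = βγcτ ⇒ βγ = d/(cτ) = 964.3 m / (659.56 m) = 1.462.
β = (βγ)/√(1+(βγ)²) = 1.462/√3.13744 = 0.825.

0.825c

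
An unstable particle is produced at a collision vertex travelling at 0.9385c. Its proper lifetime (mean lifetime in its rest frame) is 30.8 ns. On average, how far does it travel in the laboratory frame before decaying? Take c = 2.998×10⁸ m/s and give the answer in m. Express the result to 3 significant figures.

25.1 m

With β = 0.9385, γ = 1/√(1 − 0.9385²) = 1/√0.11921775 = 2.8962.
Lab-frame lifetime: Δt = γτ = 2.8962 × 30.8 ns = 89.203 ns.
Distance: d = vΔt = 0.9385 × 2.998×10⁸ m/s × 8.9203×10^-8 s = 25.1 m.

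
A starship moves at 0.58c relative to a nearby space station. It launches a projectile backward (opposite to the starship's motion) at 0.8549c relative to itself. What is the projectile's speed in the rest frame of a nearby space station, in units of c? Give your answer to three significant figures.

0.545c

In units of c, u = (u' + v)/(1 + u'v) with u' = −0.8549 and v = 0.58.
Numerator: −0.8549 + 0.58 = −0.2749. Denominator: 1 + (−0.8549)(0.58) = 0.504158.
u = −0.2749/0.504158 = −0.54527, so the speed is 0.545c.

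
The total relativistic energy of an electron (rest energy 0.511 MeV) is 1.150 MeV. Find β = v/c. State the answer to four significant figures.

0.8959

γ = E/(mc²) = 1.150/0.511 = 2.2505.
β = √(1 − 1/γ²) = √(1 − 0.197443) = √0.802557 = 0.8959.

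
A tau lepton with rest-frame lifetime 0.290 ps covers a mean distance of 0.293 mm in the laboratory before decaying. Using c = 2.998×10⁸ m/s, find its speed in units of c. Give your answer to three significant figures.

0.959c

Let x = d/(cτ) = 2.930×10^-4 m / (2.998×10⁸ m/s × 2.900×10^-13 s) = 3.3701. Since d = βγcτ, x = βγ = β/√(1−β²).
Solving: β² = x²/(1+x²) = 11.3576/12.3576 = 0.919078, so β = 0.959.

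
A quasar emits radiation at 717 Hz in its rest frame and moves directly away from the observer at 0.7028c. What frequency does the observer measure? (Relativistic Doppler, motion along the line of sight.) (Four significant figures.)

299.5 Hz

Relativistic Doppler (source moving away): f_obs = f_src · √((1−β)/(1+β)).
With β = 0.7028: factor = √(0.2972/1.7028) = 0.41778.
f_obs = 717 × 0.41778 = 299.5 Hz.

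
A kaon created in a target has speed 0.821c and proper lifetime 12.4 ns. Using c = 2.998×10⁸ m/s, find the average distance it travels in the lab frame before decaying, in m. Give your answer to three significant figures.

5.35 m

β² = 0.674041, so γ = 1/√0.325959 = 1.7515.
Lab-frame lifetime: Δt = γτ = 1.7515 × 12.4 ns = 21.719 ns.
Distance: d = vΔt = 0.821 × 2.998×10⁸ m/s × 2.1719×10^-8 s = 5.35 m.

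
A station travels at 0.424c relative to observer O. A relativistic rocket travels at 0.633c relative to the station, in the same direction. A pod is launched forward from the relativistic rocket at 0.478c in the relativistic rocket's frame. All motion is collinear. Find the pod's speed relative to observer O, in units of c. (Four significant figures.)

0.9378c

First combine the pod and relativistic rocket (S''→S'): u₁ = (0.478 + 0.633)/(1 + 0.478×0.633) = 1.111/1.302574 = 0.85293.
Then combine with the station (S'→S): u = (0.85293 + 0.424)/(1 + 0.85293×0.424) = 1.27693/1.36164232 = 0.93779.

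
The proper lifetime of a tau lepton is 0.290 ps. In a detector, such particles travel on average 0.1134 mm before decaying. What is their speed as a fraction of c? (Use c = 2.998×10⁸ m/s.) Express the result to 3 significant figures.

0.794c

d = βγcτ ⇒ βγ = d/(cτ) = 1.134×10^-4 m / (8.6942×10^-5 m) = 1.3043.
β = (βγ)/√(1+(βγ)²) = 1.3043/√2.7012 = 0.794.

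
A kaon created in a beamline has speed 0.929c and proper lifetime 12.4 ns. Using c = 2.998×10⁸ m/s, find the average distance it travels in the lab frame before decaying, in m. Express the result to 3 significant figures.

Lorentz factor: γ = (1 − 0.863041)^(−1/2) = 2.7021.
Lab-frame lifetime: Δt = γτ = 2.7021 × 12.4 ns = 33.506 ns.
Distance: d = vΔt = 0.929 × 2.998×10⁸ m/s × 3.3506×10^-8 s = 9.33 m.

9.33 m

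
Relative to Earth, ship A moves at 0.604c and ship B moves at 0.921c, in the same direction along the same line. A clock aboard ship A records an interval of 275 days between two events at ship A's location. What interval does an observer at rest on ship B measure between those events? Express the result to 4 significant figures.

The velocity of ship A relative to ship B is (0.604 − 0.921)c / (1 − 0.604×0.921) = −0.71442c; relative speed 0.71442c.
γ for this relative speed: γ = 1/√(1 − 0.510396) = 1.4291.
The clock on ship A records proper time, so ship B measures Δt = γΔτ = 1.4291 × 275 = 393.0 days.

393.0 days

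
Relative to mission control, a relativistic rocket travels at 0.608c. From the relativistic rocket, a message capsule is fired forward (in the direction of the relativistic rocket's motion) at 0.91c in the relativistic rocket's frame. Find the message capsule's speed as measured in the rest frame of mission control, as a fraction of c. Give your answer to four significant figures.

In units of c, u = (u' + v)/(1 + u'v) with u' = 0.91 and v = 0.608.
Numerator: 0.91 + 0.608 = 1.518. Denominator: 1 + (0.91)(0.608) = 1.55328.
u = 1.518/1.55328 = 0.97729, so the speed is 0.9773c.

0.9773c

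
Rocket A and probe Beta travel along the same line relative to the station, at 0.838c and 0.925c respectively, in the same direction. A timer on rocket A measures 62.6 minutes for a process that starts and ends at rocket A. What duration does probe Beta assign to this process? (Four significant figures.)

Speed of rocket A in probe Beta's frame: u = (v_A − v_B)/(1 − v_A v_B/c²) = (0.838 − 0.925)/(1 − 0.838×0.925) = −0.087/0.22485 = −0.38692; |u| = 0.38692c.
γ for this relative speed: γ = 1/√(1 − 0.149707) = 1.0845.
Rocket A's interval is proper; time dilation gives Δt_B = γΔτ = 1.0845 × 62.6 minutes = 67.89 minutes.

67.89 minutes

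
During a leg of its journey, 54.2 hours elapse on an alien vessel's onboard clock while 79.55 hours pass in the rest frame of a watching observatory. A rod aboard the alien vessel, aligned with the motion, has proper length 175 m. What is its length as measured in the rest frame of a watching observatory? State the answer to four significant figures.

γ = Δt/Δτ = 79.55/54.2 = 1.46771.
The rod contracts by the same γ: 175 m / 1.46771 = 119.2 m.

119.2 m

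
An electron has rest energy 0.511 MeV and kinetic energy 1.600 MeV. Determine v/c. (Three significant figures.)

0.970

γ = 1 + K/(mc²) = 1 + 1.600/0.511 = 4.1311.
β = √(1 − 1/γ²) = √(1 − 0.0585961) = √0.9414039 = 0.970.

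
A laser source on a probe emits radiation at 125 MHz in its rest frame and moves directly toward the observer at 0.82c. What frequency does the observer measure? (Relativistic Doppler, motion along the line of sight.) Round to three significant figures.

397 MHz

Relativistic Doppler (source moving toward): f_obs = f_src · √((1+β)/(1−β)).
With β = 0.82: factor = √(1.82/0.18) = 3.1798.
f_obs = 125 × 3.1798 = 397 MHz.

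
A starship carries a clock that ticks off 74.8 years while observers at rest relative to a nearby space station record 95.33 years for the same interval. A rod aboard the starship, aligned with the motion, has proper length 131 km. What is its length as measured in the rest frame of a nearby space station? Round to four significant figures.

102.8 km

The time-dilation ratio gives γ = 95.33/74.8 = 1.27447.
The rod contracts by the same γ: 131 km / 1.27447 = 102.8 km.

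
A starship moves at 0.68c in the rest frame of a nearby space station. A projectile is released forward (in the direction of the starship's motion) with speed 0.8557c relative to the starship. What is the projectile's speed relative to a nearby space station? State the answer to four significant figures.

0.9708c

In units of c, u = (u' + v)/(1 + u'v) with u' = 0.8557 and v = 0.68.
Numerator: 0.8557 + 0.68 = 1.5357. Denominator: 1 + (0.8557)(0.68) = 1.581876.
u = 1.5357/1.581876 = 0.97081, so the speed is 0.9708c.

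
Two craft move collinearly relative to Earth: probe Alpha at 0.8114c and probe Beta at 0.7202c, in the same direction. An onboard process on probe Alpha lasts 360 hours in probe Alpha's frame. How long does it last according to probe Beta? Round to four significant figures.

369.0 hours

Speed of probe Alpha in probe Beta's frame: u = (v_A − v_B)/(1 − v_A v_B/c²) = (0.8114 − 0.7202)/(1 − 0.8114×0.7202) = 0.0912/0.41562972 = 0.21943; |u| = 0.21943c.
At |u| = 0.21943c, γ = (1 − 0.0481495)^(−1/2) = 1.025.
Probe Alpha's interval is proper; time dilation gives Δt_B = γΔτ = 1.025 × 360 hours = 369.0 hours.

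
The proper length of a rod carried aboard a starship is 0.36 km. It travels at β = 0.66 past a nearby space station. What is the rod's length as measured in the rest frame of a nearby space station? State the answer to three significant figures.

γ = 1/√(1 − β²) = 1/√(1 − 0.4356) = 1/√0.5644 = 1/0.751266 = 1.3311.
Along the direction of motion the measured length is L₀/γ = 0.36/1.3311 = 0.270 km.

0.270 km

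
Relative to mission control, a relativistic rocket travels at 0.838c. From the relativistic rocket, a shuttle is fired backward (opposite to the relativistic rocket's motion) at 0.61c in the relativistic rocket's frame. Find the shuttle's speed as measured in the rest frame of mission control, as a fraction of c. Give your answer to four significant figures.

0.4664c

In units of c, u = (u' + v)/(1 + u'v) with u' = −0.61 and v = 0.838.
Numerator: −0.61 + 0.838 = 0.228. Denominator: 1 + (−0.61)(0.838) = 0.48882.
u = 0.228/0.48882 = 0.46643, so the speed is 0.4664c.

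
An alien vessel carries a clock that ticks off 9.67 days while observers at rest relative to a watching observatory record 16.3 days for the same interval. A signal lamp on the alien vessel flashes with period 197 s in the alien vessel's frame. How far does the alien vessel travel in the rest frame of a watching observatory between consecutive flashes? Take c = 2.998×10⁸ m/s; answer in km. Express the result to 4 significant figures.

γ = Δt/Δτ = 16.3/9.67 = 1.68563.
β = √(1 − 1/γ²) = 0.80502. Lab-frame period = γτ = 1.68563×197 s = 332.07 s. Distance = βc × γτ = 0.80502 × 2.998×10⁸ m/s × 332.07 s = 8.0143×10^10 m = 8.014×10^7 km.

8.014×10^7 km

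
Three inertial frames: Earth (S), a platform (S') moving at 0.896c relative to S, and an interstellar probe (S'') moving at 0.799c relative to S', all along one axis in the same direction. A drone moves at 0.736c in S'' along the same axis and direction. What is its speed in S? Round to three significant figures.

First combine the drone and interstellar probe (S''→S'): u₁ = (0.736 + 0.799)/(1 + 0.736×0.799) = 1.535/1.588064 = 0.96659.
Then combine with the platform (S'→S): u = (0.96659 + 0.896)/(1 + 0.96659×0.896) = 1.86259/1.86606464 = 0.99814.

0.998c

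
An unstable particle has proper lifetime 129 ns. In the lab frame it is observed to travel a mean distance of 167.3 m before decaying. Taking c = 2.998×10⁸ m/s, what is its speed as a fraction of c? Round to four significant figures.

d = βγcτ ⇒ βγ = d/(cτ) = 167.3 m / (38.6742 m) = 4.3259.
β = (βγ)/√(1+(βγ)²) = 4.3259/√19.7134 = 0.9743.

0.9743c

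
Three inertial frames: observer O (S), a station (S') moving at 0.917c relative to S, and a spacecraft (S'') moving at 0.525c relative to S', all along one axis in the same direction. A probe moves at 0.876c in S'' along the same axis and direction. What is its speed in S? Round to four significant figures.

Apply u = (u'+v)/(1+u'v) twice. Probe in the station frame: (0.876+0.525)/(1+0.876·0.525) = 1.401/1.4599 = 0.95965c.
That velocity, transformed to the rest frame of observer O: (0.95965+0.917)/(1+0.95965·0.917) = 1.87665/1.87999905 = 0.99822c.

0.9982c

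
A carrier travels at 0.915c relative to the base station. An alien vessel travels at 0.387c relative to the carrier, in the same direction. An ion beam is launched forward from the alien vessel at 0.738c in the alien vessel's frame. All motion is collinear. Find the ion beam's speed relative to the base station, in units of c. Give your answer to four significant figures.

Apply u = (u'+v)/(1+u'v) twice. Ion beam in the carrier frame: (0.738+0.387)/(1+0.738·0.387) = 1.125/1.285606 = 0.87507c.
That velocity, transformed to the rest frame of the base station: (0.87507+0.915)/(1+0.87507·0.915) = 1.79007/1.80068905 = 0.9941c.

0.9941c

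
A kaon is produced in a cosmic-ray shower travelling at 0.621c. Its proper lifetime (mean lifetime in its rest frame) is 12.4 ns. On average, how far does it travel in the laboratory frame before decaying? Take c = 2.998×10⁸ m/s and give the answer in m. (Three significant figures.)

2.95 m

γ = 1/√(1 − β²) = 1/√(1 − 0.385641) = 1/√0.614359 = 1/0.783811 = 1.2758.
Lab-frame lifetime: Δt = γτ = 1.2758 × 12.4 ns = 15.82 ns.
Distance: d = vΔt = 0.621 × 2.998×10⁸ m/s × 1.5820×10^-8 s = 2.95 m.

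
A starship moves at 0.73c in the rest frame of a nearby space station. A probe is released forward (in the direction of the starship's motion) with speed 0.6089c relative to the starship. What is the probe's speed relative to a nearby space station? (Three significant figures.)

0.927c

In units of c, u = (u' + v)/(1 + u'v) with u' = 0.6089 and v = 0.73.
Numerator: 0.6089 + 0.73 = 1.3389. Denominator: 1 + (0.6089)(0.73) = 1.444497.
u = 1.3389/1.444497 = 0.9269, so the speed is 0.927c.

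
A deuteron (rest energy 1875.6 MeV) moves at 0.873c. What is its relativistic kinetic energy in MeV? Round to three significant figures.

1970 MeV

Lorentz factor: γ = (1 − 0.762129)^(−1/2) = 2.0504.
Kinetic energy: K = (γ − 1)mc² = (2.0504 − 1) × 1875.6 MeV = 1.0504 × 1875.6 = 1970 MeV.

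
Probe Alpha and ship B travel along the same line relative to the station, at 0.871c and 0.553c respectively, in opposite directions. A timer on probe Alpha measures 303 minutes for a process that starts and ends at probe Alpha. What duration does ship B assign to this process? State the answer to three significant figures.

1100 minutes

The velocity of probe Alpha relative to ship B is (0.871 + 0.553)c / (1 + 0.871×0.553) = 0.96108c; relative speed 0.96108c.
At |u| = 0.96108c, γ = (1 − 0.923675)^(−1/2) = 3.6197.
Probe Alpha's interval is proper; time dilation gives Δt_B = γΔτ = 3.6197 × 303 minutes = 1100 minutes.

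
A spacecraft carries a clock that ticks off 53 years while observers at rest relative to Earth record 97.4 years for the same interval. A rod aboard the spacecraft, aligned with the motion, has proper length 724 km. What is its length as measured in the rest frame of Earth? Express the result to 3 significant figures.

From Δt = γΔτ: γ = 97.4/53 = 1.83774.
L = L₀/γ = 724/1.83774 = 394 km.

394 km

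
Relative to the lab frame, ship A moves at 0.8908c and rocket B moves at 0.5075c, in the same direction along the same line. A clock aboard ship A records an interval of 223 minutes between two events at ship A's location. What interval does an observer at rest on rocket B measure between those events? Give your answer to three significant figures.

Transform ship A's velocity into rocket B's frame: (0.8908 − 0.5075)/(1 − 0.8908·0.5075) = 0.3833/0.547919, so the relative speed is 0.69956c.
At |u| = 0.69956c, γ = (1 − 0.489384)^(−1/2) = 1.3994.
The clock on ship A records proper time, so rocket B measures Δt = γΔτ = 1.3994 × 223 = 312 minutes.

312 minutes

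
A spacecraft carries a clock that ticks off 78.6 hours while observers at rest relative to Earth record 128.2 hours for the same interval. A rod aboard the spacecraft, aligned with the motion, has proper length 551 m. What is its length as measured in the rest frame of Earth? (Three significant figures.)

338 m

γ = Δt/Δτ = 128.2/78.6 = 1.63104.
The rod contracts by the same γ: 551 m / 1.63104 = 338 m.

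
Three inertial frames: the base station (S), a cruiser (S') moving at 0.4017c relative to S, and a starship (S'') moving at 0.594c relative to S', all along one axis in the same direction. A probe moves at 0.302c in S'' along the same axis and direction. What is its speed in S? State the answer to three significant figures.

Apply u = (u'+v)/(1+u'v) twice. Probe in the cruiser frame: (0.302+0.594)/(1+0.302·0.594) = 0.896/1.179388 = 0.75972c.
That velocity, transformed to the rest frame of the base station: (0.75972+0.4017)/(1+0.75972·0.4017) = 1.16142/1.305179524 = 0.88985c.

0.890c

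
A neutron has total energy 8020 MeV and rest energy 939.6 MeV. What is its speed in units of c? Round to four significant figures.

0.9931c

γ = E/(mc²) = 8020/939.6 = 8.5355.
β = √(1 − 1/γ²) = √(1 − 0.0137259) = √0.9862741 = 0.9931.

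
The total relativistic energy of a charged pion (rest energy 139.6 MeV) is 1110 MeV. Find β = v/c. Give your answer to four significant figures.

γ = E/(mc²) = 1110/139.6 = 7.9513.
β = √(1 − 1/γ²) = √(1 − 0.015817) = √0.984183 = 0.9921.

0.9921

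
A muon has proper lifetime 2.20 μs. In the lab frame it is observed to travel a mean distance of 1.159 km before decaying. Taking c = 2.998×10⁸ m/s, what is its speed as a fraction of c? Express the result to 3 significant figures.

Let x = d/(cτ) = 1159 m / (2.998×10⁸ m/s × 2.200×10^-6 s) = 1.7572. Since d = βγcτ, x = βγ = β/√(1−β²).
Solving: β² = x²/(1+x²) = 3.08775/4.08775 = 0.755367, so β = 0.869.

0.869c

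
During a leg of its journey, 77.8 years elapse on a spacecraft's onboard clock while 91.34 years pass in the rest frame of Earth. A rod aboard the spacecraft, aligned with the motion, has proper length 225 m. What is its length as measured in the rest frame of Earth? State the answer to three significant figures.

192 m

The time-dilation ratio gives γ = 91.34/77.8 = 1.17404.
L = L₀/γ = 225/1.17404 = 192 m.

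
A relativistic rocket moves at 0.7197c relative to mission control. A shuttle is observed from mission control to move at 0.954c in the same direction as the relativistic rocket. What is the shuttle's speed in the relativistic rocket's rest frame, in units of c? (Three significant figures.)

Transform to the relativistic rocket's frame: u' = (u − v)/(1 − uv/c²).
u' = (0.954 − 0.7197)/(1 − 0.954×0.7197) = 0.2343/0.3134062 = 0.74759.
Speed in the relativistic rocket's frame: 0.748c (in the same direction).

0.748c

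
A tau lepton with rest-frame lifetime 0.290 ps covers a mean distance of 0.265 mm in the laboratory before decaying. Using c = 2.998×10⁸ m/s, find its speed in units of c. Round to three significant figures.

0.950c

d = βγcτ ⇒ βγ = d/(cτ) = 2.650×10^-4 m / (8.6942×10^-5 m) = 3.048.
β = (βγ)/√(1+(βγ)²) = 3.048/√10.2903 = 0.950.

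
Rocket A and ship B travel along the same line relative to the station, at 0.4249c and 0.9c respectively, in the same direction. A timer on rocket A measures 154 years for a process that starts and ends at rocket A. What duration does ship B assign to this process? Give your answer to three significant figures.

Transform rocket A's velocity into ship B's frame: (0.4249 − 0.9)/(1 − 0.4249·0.9) = −0.4751/0.61759, so the relative speed is 0.76928c.
γ for this relative speed: γ = 1/√(1 − 0.591792) = 1.5652.
Rocket A's interval is proper; time dilation gives Δt_B = γΔτ = 1.5652 × 154 years = 241 years.

241 years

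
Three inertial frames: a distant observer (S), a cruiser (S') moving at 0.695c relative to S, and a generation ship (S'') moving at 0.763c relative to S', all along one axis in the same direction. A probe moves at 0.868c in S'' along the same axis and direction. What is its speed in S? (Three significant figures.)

0.997c

First combine the probe and generation ship (S''→S'): u₁ = (0.868 + 0.763)/(1 + 0.868×0.763) = 1.631/1.662284 = 0.98118.
Then combine with the cruiser (S'→S): u = (0.98118 + 0.695)/(1 + 0.98118×0.695) = 1.67618/1.6819201 = 0.99659.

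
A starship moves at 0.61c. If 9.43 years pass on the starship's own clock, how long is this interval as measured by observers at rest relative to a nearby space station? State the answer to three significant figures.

11.9 years

With β = 0.61, γ = 1/√(1 − 0.61²) = 1/√0.6279 = 1.262.
Time dilation: Δt = γ·Δτ = 1.262 × 9.43 = 11.9 years.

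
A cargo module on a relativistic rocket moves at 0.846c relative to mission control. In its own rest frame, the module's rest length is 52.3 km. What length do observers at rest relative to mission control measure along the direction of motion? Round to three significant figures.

27.9 km

β² = 0.715716, so γ = 1/√0.284284 = 1.8755.
Along the direction of motion the measured length is L₀/γ = 52.3/1.8755 = 27.9 km.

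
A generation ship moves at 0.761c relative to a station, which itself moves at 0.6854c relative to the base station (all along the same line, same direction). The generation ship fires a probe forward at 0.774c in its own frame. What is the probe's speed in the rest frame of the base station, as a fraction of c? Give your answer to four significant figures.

Compose velocities in two stages. Stage 1 (into S'): u₁ = (0.774+0.761)/(1+0.774×0.761) = 0.96601.
Stage 2 (into S): u = (0.96601+0.6854)/(1+0.96601×0.6854) = 0.99357, so the speed is 0.9936c.

0.9936c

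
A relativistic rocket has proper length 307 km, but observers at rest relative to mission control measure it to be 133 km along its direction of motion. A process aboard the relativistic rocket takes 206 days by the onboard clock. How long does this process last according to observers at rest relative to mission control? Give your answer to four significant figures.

475.5 days

γ = L₀/L = 307/133 = 2.30827.
The same γ dilates the second interval: 2.30827 × 206 days = 475.5 days.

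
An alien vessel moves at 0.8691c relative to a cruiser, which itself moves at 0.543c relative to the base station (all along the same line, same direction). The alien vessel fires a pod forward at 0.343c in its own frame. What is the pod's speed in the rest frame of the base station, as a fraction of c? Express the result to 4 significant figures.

First combine the pod and alien vessel (S''→S'): u₁ = (0.343 + 0.8691)/(1 + 0.343×0.8691) = 1.2121/1.2981013 = 0.93375.
Then combine with the cruiser (S'→S): u = (0.93375 + 0.543)/(1 + 0.93375×0.543) = 1.47675/1.50702625 = 0.97991.

0.9799c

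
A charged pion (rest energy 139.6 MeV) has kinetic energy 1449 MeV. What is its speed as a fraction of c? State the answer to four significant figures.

K = (γ−1)mc², so γ = 1 + 1449/139.6 = 11.38.
Then v/c = √(1 − γ⁻²) = √(1 − 0.00772175) = √0.99227825 = 0.9961.

0.9961c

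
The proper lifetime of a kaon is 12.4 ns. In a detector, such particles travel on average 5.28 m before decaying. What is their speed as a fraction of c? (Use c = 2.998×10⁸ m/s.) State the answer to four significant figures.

0.8177c

Lab distance = (lab lifetime)·v = γτ·βc, so βγ = d/(cτ) = 5.280/(2.998×10⁸ × 1.240×10^-8) = 1.4203.
With βγ = 1.4203: γ² = 1 + (βγ)² = 3.01725, and β = (βγ)/γ = 1.4203/1.73702 = 0.8177.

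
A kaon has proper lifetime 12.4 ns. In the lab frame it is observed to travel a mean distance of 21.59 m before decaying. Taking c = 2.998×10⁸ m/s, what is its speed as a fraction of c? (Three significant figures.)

0.985c

Let x = d/(cτ) = 21.59 m / (2.998×10⁸ m/s × 1.240×10^-8 s) = 5.8076. Since d = βγcτ, x = βγ = β/√(1−β²).
Solving: β² = x²/(1+x²) = 33.7282/34.7282 = 0.971205, so β = 0.985.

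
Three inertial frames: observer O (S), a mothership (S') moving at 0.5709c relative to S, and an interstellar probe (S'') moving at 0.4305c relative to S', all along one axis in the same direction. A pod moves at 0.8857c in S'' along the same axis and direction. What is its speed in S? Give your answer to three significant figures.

0.987c

First combine the pod and interstellar probe (S''→S'): u₁ = (0.8857 + 0.4305)/(1 + 0.8857×0.4305) = 1.3162/1.38129385 = 0.95287.
Then combine with the mothership (S'→S): u = (0.95287 + 0.5709)/(1 + 0.95287×0.5709) = 1.52377/1.543993483 = 0.9869.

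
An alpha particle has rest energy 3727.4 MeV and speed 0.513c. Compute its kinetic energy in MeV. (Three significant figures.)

615 MeV

β² = 0.263169, so γ = 1/√0.736831 = 1.16497.
Kinetic energy: K = (γ − 1)mc² = (1.16497 − 1) × 3727.4 MeV = 0.16497 × 3727.4 = 615 MeV.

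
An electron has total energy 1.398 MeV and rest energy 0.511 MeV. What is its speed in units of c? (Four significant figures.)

0.9308c

Total energy E = γmc² gives γ = 1.398/0.511 = 2.7358.
Hence β = √(1 − 1/γ²) = √(1 − 0.133608) = √0.866392 = 0.9308.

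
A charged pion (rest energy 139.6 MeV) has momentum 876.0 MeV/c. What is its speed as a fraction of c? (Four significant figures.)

0.9875c

βγ = pc/(mc²) = 876.0/139.6 = 6.2751.
Since γ² = 1 + (βγ)² = 40.3769, γ = √40.3769 = 6.35428, and β = (βγ)/γ = 6.2751/6.35428 = 0.9875.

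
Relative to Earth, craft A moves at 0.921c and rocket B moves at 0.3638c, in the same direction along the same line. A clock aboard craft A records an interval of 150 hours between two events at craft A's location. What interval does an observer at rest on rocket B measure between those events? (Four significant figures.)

The velocity of craft A relative to rocket B is (0.921 − 0.3638)c / (1 − 0.921×0.3638) = 0.83797c; relative speed 0.83797c.
γ for this relative speed: γ = 1/√(1 − 0.702194) = 1.8325.
The clock on craft A records proper time, so rocket B measures Δt = γΔτ = 1.8325 × 150 = 274.9 hours.

274.9 hours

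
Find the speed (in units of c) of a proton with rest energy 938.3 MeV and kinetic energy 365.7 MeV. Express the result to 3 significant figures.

K = (γ−1)mc², so γ = 1 + 365.7/938.3 = 1.3897.
Then v/c = √(1 − γ⁻²) = √(1 − 0.517795) = √0.482205 = 0.694.

0.694c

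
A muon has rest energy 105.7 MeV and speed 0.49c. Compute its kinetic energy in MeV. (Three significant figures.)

15.6 MeV

β² = 0.2401, so γ = 1/√0.7599 = 1.14715.
Kinetic energy: K = (γ − 1)mc² = (1.14715 − 1) × 105.7 MeV = 0.14715 × 105.7 = 15.6 MeV.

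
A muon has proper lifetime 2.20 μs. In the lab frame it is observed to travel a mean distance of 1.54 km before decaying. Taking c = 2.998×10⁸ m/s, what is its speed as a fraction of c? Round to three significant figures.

Let x = d/(cτ) = 1540 m / (2.998×10⁸ m/s × 2.200×10^-6 s) = 2.3349. Since d = βγcτ, x = βγ = β/√(1−β²).
Solving: β² = x²/(1+x²) = 5.45176/6.45176 = 0.845004, so β = 0.919.

0.919c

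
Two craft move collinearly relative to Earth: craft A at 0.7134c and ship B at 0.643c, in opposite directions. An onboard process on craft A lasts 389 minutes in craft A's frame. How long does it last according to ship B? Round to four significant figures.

1057 minutes

Speed of craft A in ship B's frame: u = (v_A + v_B)/(1 + v_A v_B/c²) = (0.7134 + 0.643)/(1 + 0.7134×0.643) = 1.3564/1.4587162 = 0.92986; |u| = 0.92986c.
γ for this relative speed: γ = 1/√(1 − 0.86464) = 2.718.
The clock on craft A records proper time, so ship B measures Δt = γΔτ = 2.718 × 389 = 1057 minutes.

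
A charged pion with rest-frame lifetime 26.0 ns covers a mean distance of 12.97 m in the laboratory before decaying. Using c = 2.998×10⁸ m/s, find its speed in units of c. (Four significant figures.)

Let x = d/(cτ) = 12.97 m / (2.998×10⁸ m/s × 2.600×10^-8 s) = 1.6639. Since d = βγcτ, x = βγ = β/√(1−β²).
Solving: β² = x²/(1+x²) = 2.76856/3.76856 = 0.734647, so β = 0.8571.

0.8571c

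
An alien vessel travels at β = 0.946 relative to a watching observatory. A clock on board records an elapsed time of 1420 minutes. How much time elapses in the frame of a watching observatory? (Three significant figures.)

β² = 0.894916, so γ = 1/√0.105084 = 3.0848.
Time dilation: Δt = γ·Δτ = 3.0848 × 1420 = 4380 minutes.

4380 minutes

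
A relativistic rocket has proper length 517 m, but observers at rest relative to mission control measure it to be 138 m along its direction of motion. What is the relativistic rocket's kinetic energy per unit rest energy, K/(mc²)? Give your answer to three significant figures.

2.75

From L = L₀/γ: γ = 517/138 = 3.74638.
K/(mc²) = γ − 1 = 3.74638 − 1 = 2.75.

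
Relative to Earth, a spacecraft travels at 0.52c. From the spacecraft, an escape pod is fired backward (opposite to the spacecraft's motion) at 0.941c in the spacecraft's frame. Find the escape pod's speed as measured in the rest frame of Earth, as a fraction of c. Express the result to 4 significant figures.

0.8244c

Relativistic velocity addition: u = (u' + v)/(1 + u'v/c²), with u' = −0.941c and v = 0.52c.
Numerator: −0.941 + 0.52 = −0.421. Denominator: 1 + (−0.941)(0.52) = 0.51068.
u = −0.421/0.51068 = −0.82439, so the speed is 0.8244c.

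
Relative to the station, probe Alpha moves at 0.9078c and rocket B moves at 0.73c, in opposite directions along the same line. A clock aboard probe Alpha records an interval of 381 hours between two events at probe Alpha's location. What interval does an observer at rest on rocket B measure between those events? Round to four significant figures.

2210 hours

Transform probe Alpha's velocity into rocket B's frame: (0.9078 + 0.73)/(1 + 0.9078·0.73) = 1.6378/1.662694, so the relative speed is 0.98503c.
γ for this relative speed: γ = 1/√(1 − 0.970284) = 5.801.
The clock on probe Alpha records proper time, so rocket B measures Δt = γΔτ = 5.801 × 381 = 2210 hours.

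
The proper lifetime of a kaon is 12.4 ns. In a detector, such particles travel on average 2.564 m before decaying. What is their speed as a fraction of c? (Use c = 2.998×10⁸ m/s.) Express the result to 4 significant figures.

0.5678c

Let x = d/(cτ) = 2.564 m / (2.998×10⁸ m/s × 1.240×10^-8 s) = 0.68971. Since d = βγcτ, x = βγ = β/√(1−β²).
Solving: β² = x²/(1+x²) = 0.4757/1.4757 = 0.322355, so β = 0.5678.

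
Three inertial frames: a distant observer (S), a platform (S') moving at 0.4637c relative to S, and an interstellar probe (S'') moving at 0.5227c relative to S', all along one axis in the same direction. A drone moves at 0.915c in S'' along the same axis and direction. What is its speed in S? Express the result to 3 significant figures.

0.990c

Apply u = (u'+v)/(1+u'v) twice. Drone in the platform frame: (0.915+0.5227)/(1+0.915·0.5227) = 1.4377/1.4782705 = 0.97256c.
That velocity, transformed to the rest frame of a distant observer: (0.97256+0.4637)/(1+0.97256·0.4637) = 1.43626/1.450976072 = 0.98986c.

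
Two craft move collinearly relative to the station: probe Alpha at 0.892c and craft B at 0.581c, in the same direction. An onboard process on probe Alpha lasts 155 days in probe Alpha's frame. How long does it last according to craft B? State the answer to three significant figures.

Speed of probe Alpha in craft B's frame: u = (v_A − v_B)/(1 − v_A v_B/c²) = (0.892 − 0.581)/(1 − 0.892×0.581) = 0.311/0.481748 = 0.64557; |u| = 0.64557c.
At |u| = 0.64557c, γ = (1 − 0.416761)^(−1/2) = 1.3094.
The clock on probe Alpha records proper time, so craft B measures Δt = γΔτ = 1.3094 × 155 = 203 days.

203 days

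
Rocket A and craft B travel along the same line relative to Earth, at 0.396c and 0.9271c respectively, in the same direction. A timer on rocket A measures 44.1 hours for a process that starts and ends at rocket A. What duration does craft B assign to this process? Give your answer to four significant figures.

81.09 hours

Speed of rocket A in craft B's frame: u = (v_A − v_B)/(1 − v_A v_B/c²) = (0.396 − 0.9271)/(1 − 0.396×0.9271) = −0.5311/0.6328684 = −0.8392; |u| = 0.8392c.
At |u| = 0.8392c, γ = (1 − 0.704257)^(−1/2) = 1.8388.
Rocket A's interval is proper; time dilation gives Δt_B = γΔτ = 1.8388 × 44.1 hours = 81.09 hours.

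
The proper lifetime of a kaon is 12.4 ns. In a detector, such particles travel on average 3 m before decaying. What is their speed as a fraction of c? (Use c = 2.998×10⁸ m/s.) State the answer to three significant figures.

Let x = d/(cτ) = 3.000 m / (2.998×10⁸ m/s × 1.240×10^-8 s) = 0.80699. Since d = βγcτ, x = βγ = β/√(1−β²).
Solving: β² = x²/(1+x²) = 0.651233/1.651233 = 0.394392, so β = 0.628.

0.628c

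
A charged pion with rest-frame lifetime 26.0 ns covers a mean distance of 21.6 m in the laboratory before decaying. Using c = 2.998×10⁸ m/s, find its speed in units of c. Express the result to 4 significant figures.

d = βγcτ ⇒ βγ = d/(cτ) = 21.60 m / (7.7948 m) = 2.7711.
β = (βγ)/√(1+(βγ)²) = 2.7711/√8.679 = 0.9406.

0.9406c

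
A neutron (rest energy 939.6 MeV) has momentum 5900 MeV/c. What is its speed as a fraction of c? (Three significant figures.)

pc/(mc²) = 5900/939.6 = 6.2793 = βγ = β/√(1−β²).
So β² = x²/(1 + x²) with x = 6.2793: x² = 39.4296, β² = 39.4296/40.4296 = 0.975266, β = 0.988.

0.988c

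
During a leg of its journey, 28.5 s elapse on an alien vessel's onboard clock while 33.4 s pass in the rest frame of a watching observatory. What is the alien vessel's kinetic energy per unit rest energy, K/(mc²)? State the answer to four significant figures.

0.1719

From Δt = γΔτ: γ = 33.4/28.5 = 1.17193.
Since K = (γ−1)mc², K/(mc²) = 1.17193 − 1 = 0.1719.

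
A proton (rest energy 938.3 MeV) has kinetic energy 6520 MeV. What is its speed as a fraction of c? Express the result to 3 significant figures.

γ = 1 + K/(mc²) = 1 + 6520/938.3 = 7.9487.
β = √(1 − 1/γ²) = √(1 − 0.0158273) = √0.9841727 = 0.992.

0.992c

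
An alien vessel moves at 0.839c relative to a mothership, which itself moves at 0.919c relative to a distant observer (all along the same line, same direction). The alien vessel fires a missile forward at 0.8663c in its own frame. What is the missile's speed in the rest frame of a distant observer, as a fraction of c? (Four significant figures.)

0.9995c

First combine the missile and alien vessel (S''→S'): u₁ = (0.8663 + 0.839)/(1 + 0.8663×0.839) = 1.7053/1.7268257 = 0.98753.
Then combine with the mothership (S'→S): u = (0.98753 + 0.919)/(1 + 0.98753×0.919) = 1.90653/1.90754007 = 0.99947.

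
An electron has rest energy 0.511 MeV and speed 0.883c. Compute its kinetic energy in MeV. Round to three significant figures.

0.578 MeV

With β = 0.883, γ = 1/√(1 − 0.883²) = 1/√0.220311 = 2.1305.
Kinetic energy: K = (γ − 1)mc² = (2.1305 − 1) × 0.511 MeV = 1.1305 × 0.511 = 0.578 MeV.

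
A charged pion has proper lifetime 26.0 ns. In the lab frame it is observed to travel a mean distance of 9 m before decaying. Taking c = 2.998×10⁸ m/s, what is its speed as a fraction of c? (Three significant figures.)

0.756c

d = βγcτ ⇒ βγ = d/(cτ) = 9.000 m / (7.7948 m) = 1.1546.
β = (βγ)/√(1+(βγ)²) = 1.1546/√2.3331 = 0.756.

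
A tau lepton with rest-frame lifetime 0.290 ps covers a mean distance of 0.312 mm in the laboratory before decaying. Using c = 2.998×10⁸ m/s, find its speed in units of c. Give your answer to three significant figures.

Let x = d/(cτ) = 3.120×10^-4 m / (2.998×10⁸ m/s × 2.900×10^-13 s) = 3.5886. Since d = βγcτ, x = βγ = β/√(1−β²).
Solving: β² = x²/(1+x²) = 12.878/13.878 = 0.927944, so β = 0.963.

0.963c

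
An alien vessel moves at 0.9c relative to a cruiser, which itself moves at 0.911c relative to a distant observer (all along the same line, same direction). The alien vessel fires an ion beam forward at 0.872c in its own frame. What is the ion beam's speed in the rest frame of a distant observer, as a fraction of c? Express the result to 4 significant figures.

Apply u = (u'+v)/(1+u'v) twice. Ion beam in the cruiser frame: (0.872+0.9)/(1+0.872·0.9) = 1.772/1.7848 = 0.99283c.
That velocity, transformed to the rest frame of a distant observer: (0.99283+0.911)/(1+0.99283·0.911) = 1.90383/1.90446813 = 0.99966c.

0.9997c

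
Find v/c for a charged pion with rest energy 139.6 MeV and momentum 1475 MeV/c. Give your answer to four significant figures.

pc/(mc²) = 1475/139.6 = 10.566 = βγ = β/√(1−β²).
So β² = x²/(1 + x²) with x = 10.566: x² = 111.64, β² = 111.64/112.64 = 0.991122, β = 0.9956.

0.9956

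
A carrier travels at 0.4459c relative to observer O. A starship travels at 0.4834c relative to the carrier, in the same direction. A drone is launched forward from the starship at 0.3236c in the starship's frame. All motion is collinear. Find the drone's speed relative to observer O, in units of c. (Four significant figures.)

0.8723c

First combine the drone and starship (S''→S'): u₁ = (0.3236 + 0.4834)/(1 + 0.3236×0.4834) = 0.807/1.15642824 = 0.69784.
Then combine with the carrier (S'→S): u = (0.69784 + 0.4459)/(1 + 0.69784×0.4459) = 1.14374/1.311166856 = 0.87231.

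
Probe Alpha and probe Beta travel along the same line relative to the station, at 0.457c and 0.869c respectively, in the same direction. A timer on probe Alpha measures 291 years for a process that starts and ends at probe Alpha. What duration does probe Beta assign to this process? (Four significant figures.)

398.6 years

Speed of probe Alpha in probe Beta's frame: u = (v_A − v_B)/(1 − v_A v_B/c²) = (0.457 − 0.869)/(1 − 0.457×0.869) = −0.412/0.602867 = −0.6834; |u| = 0.6834c.
At |u| = 0.6834c, γ = (1 − 0.467036)^(−1/2) = 1.3698.
The clock on probe Alpha records proper time, so probe Beta measures Δt = γΔτ = 1.3698 × 291 = 398.6 years.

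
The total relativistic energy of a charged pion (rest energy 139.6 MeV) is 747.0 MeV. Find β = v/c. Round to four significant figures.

0.9824

Total energy E = γmc² gives γ = 747.0/139.6 = 5.351.
Hence β = √(1 − 1/γ²) = √(1 − 0.0349245) = √0.9650755 = 0.9824.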